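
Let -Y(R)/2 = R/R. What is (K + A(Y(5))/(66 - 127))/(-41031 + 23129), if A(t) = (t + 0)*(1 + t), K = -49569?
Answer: 3023711/1092022 ≈ 2.7689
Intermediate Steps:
Y(R) = -2 (Y(R) = -2*R/R = -2*1 = -2)
A(t) = t*(1 + t)
(K + A(Y(5))/(66 - 127))/(-41031 + 23129) = (-49569 + (-2*(1 - 2))/(66 - 127))/(-41031 + 23129) = (-49569 + (-2*(-1))/(-61))/(-17902) = (-49569 - 1/61*2)*(-1/17902) = (-49569 - 2/61)*(-1/17902) = -3023711/61*(-1/17902) = 3023711/1092022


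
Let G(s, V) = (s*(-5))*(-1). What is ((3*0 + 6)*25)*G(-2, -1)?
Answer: -1500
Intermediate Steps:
G(s, V) = 5*s (G(s, V) = -5*s*(-1) = 5*s)
((3*0 + 6)*25)*G(-2, -1) = ((3*0 + 6)*25)*(5*(-2)) = ((0 + 6)*25)*(-10) = (6*25)*(-10) = 150*(-10) = -1500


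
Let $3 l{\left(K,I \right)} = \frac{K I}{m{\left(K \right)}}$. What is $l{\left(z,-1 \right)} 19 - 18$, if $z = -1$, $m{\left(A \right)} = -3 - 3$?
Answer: $- \frac{343}{18} \approx -19.056$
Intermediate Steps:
$m{\left(A \right)} = -6$ ($m{\left(A \right)} = -3 - 3 = -6$)
$l{\left(K,I \right)} = - \frac{I K}{18}$ ($l{\left(K,I \right)} = \frac{K I \frac{1}{-6}}{3} = \frac{I K \left(- \frac{1}{6}\right)}{3} = \frac{\left(- \frac{1}{6}\right) I K}{3} = - \frac{I K}{18}$)
$l{\left(z,-1 \right)} 19 - 18 = \left(- \frac{1}{18}\right) \left(-1\right) \left(-1\right) 19 - 18 = \left(- \frac{1}{18}\right) 19 - 18 = - \frac{19}{18} - 18 = - \frac{343}{18}$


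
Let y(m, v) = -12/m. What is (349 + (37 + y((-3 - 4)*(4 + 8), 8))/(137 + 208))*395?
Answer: 66604505/483 ≈ 1.3790e+5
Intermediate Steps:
(349 + (37 + y((-3 - 4)*(4 + 8), 8))/(137 + 208))*395 = (349 + (37 - 12*1/((-3 - 4)*(4 + 8)))/(137 + 208))*395 = (349 + (37 - 12/((-7*12)))/345)*395 = (349 + (37 - 12/(-84))*(1/345))*395 = (349 + (37 - 12*(-1/84))*(1/345))*395 = (349 + (37 + ⅐)*(1/345))*395 = (349 + (260/7)*(1/345))*395 = (349 + 52/483)*395 = (168619/483)*395 = 66604505/483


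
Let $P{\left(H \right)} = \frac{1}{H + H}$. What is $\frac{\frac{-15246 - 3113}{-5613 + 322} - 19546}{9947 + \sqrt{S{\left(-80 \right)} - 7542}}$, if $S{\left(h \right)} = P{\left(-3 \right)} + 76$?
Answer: $- \frac{561008233674}{285570494131} + \frac{9399957 i \sqrt{268782}}{285570494131} \approx -1.9645 + 0.017065 i$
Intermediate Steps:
$P{\left(H \right)} = \frac{1}{2 H}$
$S{\left(h \right)} = \frac{455}{6}$ ($S{\left(h \right)} = \frac{1}{2 \left(-3\right)} + 76 = \frac{1}{2} \left(- \frac{1}{3}\right) + 76 = - \frac{1}{6} + 76 = \frac{455}{6}$)
$\frac{\frac{-15246 - 3113}{-5613 + 322} - 19546}{9947 + \sqrt{S{\left(-80 \right)} - 7542}} = \frac{\frac{-15246 - 3113}{-5613 + 322} - 19546}{9947 + \sqrt{\frac{455}{6} - 7542}} = \frac{- \frac{18359}{-5291} - 19546}{9947 + \sqrt{- \frac{44797}{6}}} = \frac{\left(-18359\right) \left(- \frac{1}{5291}\right) - 19546}{9947 + \frac{i \sqrt{268782}}{6}} = \frac{\frac{1669}{481} - 19546}{9947 + \frac{i \sqrt{268782}}{6}} = - \frac{9399957}{481 \left(9947 + \frac{i \sqrt{268782}}{6}\right)}$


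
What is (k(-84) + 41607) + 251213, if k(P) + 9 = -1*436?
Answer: 292375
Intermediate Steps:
k(P) = -445 (k(P) = -9 - 1*436 = -9 - 436 = -445)
(k(-84) + 41607) + 251213 = (-445 + 41607) + 251213 = 41162 + 251213 = 292375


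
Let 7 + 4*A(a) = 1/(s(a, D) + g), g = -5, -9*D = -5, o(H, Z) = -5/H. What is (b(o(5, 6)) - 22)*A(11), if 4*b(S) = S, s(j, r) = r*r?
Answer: 243949/6080 ≈ 40.123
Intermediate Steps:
D = 5/9 (D = -⅑*(-5) = 5/9 ≈ 0.55556)
s(j, r) = r²
b(S) = S/4
A(a) = -2741/1520 (A(a) = -7/4 + 1/(4*((5/9)² - 5)) = -7/4 + 1/(4*(25/81 - 5)) = -7/4 + 1/(4*(-380/81)) = -7/4 + (¼)*(-81/380) = -7/4 - 81/1520 = -2741/1520)
(b(o(5, 6)) - 22)*A(11) = ((-5/5)/4 - 22)*(-2741/1520) = ((-5*⅕)/4 - 22)*(-2741/1520) = ((¼)*(-1) - 22)*(-2741/1520) = (-¼ - 22)*(-2741/1520) = -89/4*(-2741/1520) = 243949/6080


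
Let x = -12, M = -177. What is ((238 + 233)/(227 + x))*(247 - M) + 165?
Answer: 235179/215 ≈ 1093.9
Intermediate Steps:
((238 + 233)/(227 + x))*(247 - M) + 165 = ((238 + 233)/(227 - 12))*(247 - 1*(-177)) + 165 = (471/215)*(247 + 177) + 165 = (471*(1/215))*424 + 165 = (471/215)*424 + 165 = 199704/215 + 165 = 235179/215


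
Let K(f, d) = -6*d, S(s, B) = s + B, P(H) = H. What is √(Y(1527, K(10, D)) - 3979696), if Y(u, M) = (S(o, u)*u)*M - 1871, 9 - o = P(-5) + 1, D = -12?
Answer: 13*√978297 ≈ 12858.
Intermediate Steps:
o = 13 (o = 9 - (-5 + 1) = 9 - 1*(-4) = 9 + 4 = 13)
S(s, B) = B + s
Y(u, M) = -1871 + M*u*(13 + u) (Y(u, M) = ((u + 13)*u)*M - 1871 = ((13 + u)*u)*M - 1871 = (u*(13 + u))*M - 1871 = M*u*(13 + u) - 1871 = -1871 + M*u*(13 + u))
√(Y(1527, K(10, D)) - 3979696) = √((-1871 - 6*(-12)*1527*(13 + 1527)) - 3979696) = √((-1871 + 72*1527*1540) - 3979696) = √((-1871 + 169313760) - 3979696) = √(169311889 - 3979696) = √165332193 = 13*√978297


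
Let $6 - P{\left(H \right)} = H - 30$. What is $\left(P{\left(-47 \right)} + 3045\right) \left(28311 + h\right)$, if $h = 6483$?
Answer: $108835632$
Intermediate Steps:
$P{\left(H \right)} = 36 - H$ ($P{\left(H \right)} = 6 - \left(H - 30\right) = 6 - \left(-30 + H\right) = 36 - H$)
$\left(P{\left(-47 \right)} + 3045\right) \left(28311 + h\right) = \left(\left(36 - -47\right) + 3045\right) \left(28311 + 6483\right) = \left(\left(36 + 47\right) + 3045\right) 34794 = \left(83 + 3045\right) 34794 = 3128 \cdot 34794 = 108835632$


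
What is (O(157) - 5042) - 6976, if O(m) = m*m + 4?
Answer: 12635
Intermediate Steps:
O(m) = 4 + m² (O(m) = m² + 4 = 4 + m²)
(O(157) - 5042) - 6976 = ((4 + 157²) - 5042) - 6976 = ((4 + 24649) - 5042) - 6976 = (24653 - 5042) - 6976 = 19611 - 6976 = 12635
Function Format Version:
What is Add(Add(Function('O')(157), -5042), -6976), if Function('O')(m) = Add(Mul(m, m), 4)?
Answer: 12635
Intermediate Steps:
Function('O')(m) = Add(4, Pow(m, 2)) (Function('O')(m) = Add(Pow(m, 2), 4) = Add(4, Pow(m, 2)))
Add(Add(Function('O')(157), -5042), -6976) = Add(Add(Add(4, Pow(157, 2)), -5042), -6976) = Add(Add(Add(4, 24649), -5042), -6976) = Add(Add(24653, -5042), -6976) = Add(19611, -6976) = 12635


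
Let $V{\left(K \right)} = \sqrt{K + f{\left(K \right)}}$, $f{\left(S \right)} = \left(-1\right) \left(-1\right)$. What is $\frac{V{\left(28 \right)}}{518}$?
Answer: $\frac{\sqrt{29}}{518} \approx 0.010396$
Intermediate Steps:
$f{\left(S \right)} = 1$
$V{\left(K \right)} = \sqrt{1 + K}$ ($V{\left(K \right)} = \sqrt{K + 1} = \sqrt{1 + K}$)
$\frac{V{\left(28 \right)}}{518} = \frac{\sqrt{1 + 28}}{518} = \sqrt{29} \cdot \frac{1}{518} = \frac{\sqrt{29}}{518}$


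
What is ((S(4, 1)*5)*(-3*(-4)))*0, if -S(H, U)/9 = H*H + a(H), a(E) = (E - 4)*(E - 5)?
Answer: 0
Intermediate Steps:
a(E) = (-5 + E)*(-4 + E) (a(E) = (-4 + E)*(-5 + E) = (-5 + E)*(-4 + E))
S(H, U) = -180 - 18*H² + 81*H (S(H, U) = -9*(H*H + (20 + H² - 9*H)) = -9*(H² + (20 + H² - 9*H)) = -9*(20 - 9*H + 2*H²) = -180 - 18*H² + 81*H)
((S(4, 1)*5)*(-3*(-4)))*0 = (((-180 - 18*4² + 81*4)*5)*(-3*(-4)))*0 = (((-180 - 18*16 + 324)*5)*12)*0 = (((-180 - 288 + 324)*5)*12)*0 = (-144*5*12)*0 = -720*12*0 = -8640*0 = 0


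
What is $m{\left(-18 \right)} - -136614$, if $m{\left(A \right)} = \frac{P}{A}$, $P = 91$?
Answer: $\frac{2458961}{18} \approx 1.3661 \cdot 10^{5}$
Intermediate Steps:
$m{\left(A \right)} = \frac{91}{A}$
$m{\left(-18 \right)} - -136614 = \frac{91}{-18} - -136614 = 91 \left(- \frac{1}{18}\right) + 136614 = - \frac{91}{18} + 136614 = \frac{2458961}{18}$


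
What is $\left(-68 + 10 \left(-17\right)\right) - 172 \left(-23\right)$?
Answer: $3718$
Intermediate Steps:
$\left(-68 + 10 \left(-17\right)\right) - 172 \left(-23\right) = \left(-68 - 170\right) - -3956 = -238 + 3956 = 3718$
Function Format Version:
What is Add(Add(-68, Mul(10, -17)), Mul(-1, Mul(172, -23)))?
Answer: 3718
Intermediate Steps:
Add(Add(-68, Mul(10, -17)), Mul(-1, Mul(172, -23))) = Add(Add(-68, -170), Mul(-1, -3956)) = Add(-238, 3956) = 3718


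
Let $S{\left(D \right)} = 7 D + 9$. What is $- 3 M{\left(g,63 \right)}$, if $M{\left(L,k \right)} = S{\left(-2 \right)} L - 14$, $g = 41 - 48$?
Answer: $-63$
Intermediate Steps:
$S{\left(D \right)} = 9 + 7 D$
$g = -7$ ($g = 41 - 48 = -7$)
$M{\left(L,k \right)} = -14 - 5 L$ ($M{\left(L,k \right)} = \left(9 + 7 \left(-2\right)\right) L - 14 = \left(9 - 14\right) L - 14 = - 5 L - 14 = -14 - 5 L$)
$- 3 M{\left(g,63 \right)} = - 3 \left(-14 - -35\right) = - 3 \left(-14 + 35\right) = \left(-3\right) 21 = -63$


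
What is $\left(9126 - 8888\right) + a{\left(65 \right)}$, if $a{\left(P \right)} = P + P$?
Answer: $368$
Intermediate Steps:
$a{\left(P \right)} = 2 P$
$\left(9126 - 8888\right) + a{\left(65 \right)} = \left(9126 - 8888\right) + 2 \cdot 65 = 238 + 130 = 368$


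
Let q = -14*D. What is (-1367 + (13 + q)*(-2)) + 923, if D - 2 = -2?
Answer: -470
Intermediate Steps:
D = 0 (D = 2 - 2 = 0)
q = 0 (q = -14*0 = 0)
(-1367 + (13 + q)*(-2)) + 923 = (-1367 + (13 + 0)*(-2)) + 923 = (-1367 + 13*(-2)) + 923 = (-1367 - 26) + 923 = -1393 + 923 = -470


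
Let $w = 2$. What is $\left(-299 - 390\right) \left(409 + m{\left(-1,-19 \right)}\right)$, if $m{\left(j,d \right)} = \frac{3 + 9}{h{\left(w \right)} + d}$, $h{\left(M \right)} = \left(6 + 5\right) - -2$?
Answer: $-280423$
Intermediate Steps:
$h{\left(M \right)} = 13$ ($h{\left(M \right)} = 11 + 2 = 13$)
$m{\left(j,d \right)} = \frac{12}{13 + d}$ ($m{\left(j,d \right)} = \frac{3 + 9}{13 + d} = \frac{12}{13 + d}$)
$\left(-299 - 390\right) \left(409 + m{\left(-1,-19 \right)}\right) = \left(-299 - 390\right) \left(409 + \frac{12}{13 - 19}\right) = - 689 \left(409 + \frac{12}{-6}\right) = - 689 \left(409 + 12 \left(- \frac{1}{6}\right)\right) = - 689 \left(409 - 2\right) = \left(-689\right) 407 = -280423$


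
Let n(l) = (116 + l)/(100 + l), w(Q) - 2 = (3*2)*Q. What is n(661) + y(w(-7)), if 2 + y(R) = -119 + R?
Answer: -121744/761 ≈ -159.98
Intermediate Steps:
w(Q) = 2 + 6*Q (w(Q) = 2 + (3*2)*Q = 2 + 6*Q)
n(l) = (116 + l)/(100 + l)
y(R) = -121 + R (y(R) = -2 + (-119 + R) = -121 + R)
n(661) + y(w(-7)) = (116 + 661)/(100 + 661) + (-121 + (2 + 6*(-7))) = 777/761 + (-121 + (2 - 42)) = (1/761)*777 + (-121 - 40) = 777/761 - 161 = -121744/761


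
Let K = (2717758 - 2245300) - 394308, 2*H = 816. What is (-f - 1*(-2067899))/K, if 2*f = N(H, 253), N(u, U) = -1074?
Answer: 1034218/39075 ≈ 26.467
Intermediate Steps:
H = 408 (H = (½)*816 = 408)
f = -537 (f = (½)*(-1074) = -537)
K = 78150 (K = 472458 - 394308 = 78150)
(-f - 1*(-2067899))/K = (-1*(-537) - 1*(-2067899))/78150 = (537 + 2067899)*(1/78150) = 2068436*(1/78150) = 1034218/39075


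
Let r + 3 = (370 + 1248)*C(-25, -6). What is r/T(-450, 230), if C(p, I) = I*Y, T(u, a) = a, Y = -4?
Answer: 38829/230 ≈ 168.82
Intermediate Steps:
C(p, I) = -4*I (C(p, I) = I*(-4) = -4*I)
r = 38829 (r = -3 + (370 + 1248)*(-4*(-6)) = -3 + 1618*24 = -3 + 38832 = 38829)
r/T(-450, 230) = 38829/230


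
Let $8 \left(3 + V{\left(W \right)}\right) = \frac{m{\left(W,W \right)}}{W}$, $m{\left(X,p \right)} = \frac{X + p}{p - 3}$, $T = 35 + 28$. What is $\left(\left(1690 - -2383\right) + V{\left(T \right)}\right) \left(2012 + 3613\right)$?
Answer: $\frac{366300375}{16} \approx 2.2894 \cdot 10^{7}$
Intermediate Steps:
$T = 63$
$m{\left(X,p \right)} = \frac{X + p}{-3 + p}$
$V{\left(W \right)} = -3 + \frac{1}{4 \left(-3 + W\right)}$ ($V{\left(W \right)} = -3 + \frac{\frac{W + W}{-3 + W} \frac{1}{W}}{8} = -3 + \frac{\frac{2 W}{-3 + W} \frac{1}{W}}{8} = -3 + \frac{2 \frac{1}{-3 + W}}{8} = -3 + \frac{1}{4 \left(-3 + W\right)}$)
$\left(\left(1690 - -2383\right) + V{\left(T \right)}\right) \left(2012 + 3613\right) = \left(\left(1690 - -2383\right) + \frac{37 - 756}{4 \left(-3 + 63\right)}\right) \left(2012 + 3613\right) = \left(\left(1690 + 2383\right) + \frac{37 - 756}{4 \cdot 60}\right) 5625 = \left(4073 + \frac{1}{4} \cdot \frac{1}{60} \left(-719\right)\right) 5625 = \left(4073 - \frac{719}{240}\right) 5625 = \frac{976801}{240} \cdot 5625 = \frac{366300375}{16}$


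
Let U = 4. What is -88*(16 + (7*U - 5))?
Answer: -3432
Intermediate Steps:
-88*(16 + (7*U - 5)) = -88*(16 + (7*4 - 5)) = -88*(16 + (28 - 5)) = -88*(16 + 23) = -88*39 = -3432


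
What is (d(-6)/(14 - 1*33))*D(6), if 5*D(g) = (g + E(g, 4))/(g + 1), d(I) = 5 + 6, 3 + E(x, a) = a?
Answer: -11/95 ≈ -0.11579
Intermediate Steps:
E(x, a) = -3 + a
d(I) = 11
D(g) = 1/5 (D(g) = ((g + (-3 + 4))/(g + 1))/5 = ((g + 1)/(1 + g))/5 = ((1 + g)/(1 + g))/5 = (1/5)*1 = 1/5)
(d(-6)/(14 - 1*33))*D(6) = (11/(14 - 1*33))*(1/5) = (11/(14 - 33))*(1/5) = (11/(-19))*(1/5) = (11*(-1/19))*(1/5) = -11/19*1/5 = -11/95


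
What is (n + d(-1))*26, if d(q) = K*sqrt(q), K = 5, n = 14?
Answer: 364 + 130*I ≈ 364.0 + 130.0*I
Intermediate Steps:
d(q) = 5*sqrt(q)
(n + d(-1))*26 = (14 + 5*sqrt(-1))*26 = (14 + 5*I)*26 = 364 + 130*I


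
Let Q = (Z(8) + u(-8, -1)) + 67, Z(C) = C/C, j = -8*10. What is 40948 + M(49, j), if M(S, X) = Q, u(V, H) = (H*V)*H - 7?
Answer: 41001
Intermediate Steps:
j = -80
Z(C) = 1
u(V, H) = -7 + V*H² (u(V, H) = V*H² - 7 = -7 + V*H²)
Q = 53 (Q = (1 + (-7 - 8*(-1)²)) + 67 = (1 + (-7 - 8*1)) + 67 = (1 + (-7 - 8)) + 67 = (1 - 15) + 67 = -14 + 67 = 53)
M(S, X) = 53
40948 + M(49, j) = 40948 + 53 = 41001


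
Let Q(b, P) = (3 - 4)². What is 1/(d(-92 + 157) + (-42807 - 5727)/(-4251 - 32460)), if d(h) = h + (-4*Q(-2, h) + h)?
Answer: 12237/1558040 ≈ 0.0078541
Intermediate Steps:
Q(b, P) = 1 (Q(b, P) = (-1)² = 1)
d(h) = -4 + 2*h (d(h) = h + (-4*1 + h) = h + (-4 + h) = -4 + 2*h)
1/(d(-92 + 157) + (-42807 - 5727)/(-4251 - 32460)) = 1/((-4 + 2*(-92 + 157)) + (-42807 - 5727)/(-4251 - 32460)) = 1/((-4 + 2*65) - 48534/(-36711)) = 1/((-4 + 130) - 48534*(-1/36711)) = 1/(126 + 16178/12237) = 1/(1558040/12237) = 12237/1558040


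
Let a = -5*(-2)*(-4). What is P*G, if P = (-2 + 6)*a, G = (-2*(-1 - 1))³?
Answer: -10240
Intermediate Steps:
a = -40 (a = 10*(-4) = -40)
G = 64 (G = (-2*(-2))³ = 4³ = 64)
P = -160 (P = (-2 + 6)*(-40) = 4*(-40) = -160)
P*G = -160*64 = -10240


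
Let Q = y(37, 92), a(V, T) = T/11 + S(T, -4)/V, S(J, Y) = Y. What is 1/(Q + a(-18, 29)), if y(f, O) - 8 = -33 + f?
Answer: 99/1471 ≈ 0.067301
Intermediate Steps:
y(f, O) = -25 + f (y(f, O) = 8 + (-33 + f) = -25 + f)
a(V, T) = -4/V + T/11 (a(V, T) = T/11 - 4/V = -4/V + T/11)
Q = 12 (Q = -25 + 37 = 12)
1/(Q + a(-18, 29)) = 1/(12 + (-4/(-18) + (1/11)*29)) = 1/(12 + (-4*(-1/18) + 29/11)) = 1/(12 + (2/9 + 29/11)) = 1/(12 + 283/99) = 1/(1471/99) = 99/1471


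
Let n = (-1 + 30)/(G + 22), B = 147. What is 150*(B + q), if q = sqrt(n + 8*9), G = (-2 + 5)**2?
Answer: 22050 + 150*sqrt(70091)/31 ≈ 23331.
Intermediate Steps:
G = 9 (G = 3**2 = 9)
n = 29/31 (n = (-1 + 30)/(9 + 22) = 29/31 ≈ 0.93548)
q = sqrt(70091)/31 (q = sqrt(29/31 + 8*9) = sqrt(29/31 + 72) = sqrt(2261/31) = sqrt(70091)/31 ≈ 8.5402)
150*(B + q) = 150*(147 + sqrt(70091)/31) = 22050 + 150*sqrt(70091)/31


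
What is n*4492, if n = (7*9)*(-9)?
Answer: -2546964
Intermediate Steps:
n = -567 (n = 63*(-9) = -567)
n*4492 = -567*4492 = -2546964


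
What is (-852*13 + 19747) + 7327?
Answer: 15998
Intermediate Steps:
(-852*13 + 19747) + 7327 = (-11076 + 19747) + 7327 = 8671 + 7327 = 15998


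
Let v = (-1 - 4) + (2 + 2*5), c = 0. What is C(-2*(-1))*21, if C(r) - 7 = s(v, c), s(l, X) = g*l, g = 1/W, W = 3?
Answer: 196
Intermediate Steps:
v = 7 (v = -5 + (2 + 10) = -5 + 12 = 7)
g = ⅓ (g = 1/3 = 1*(⅓) = ⅓ ≈ 0.33333)
s(l, X) = l/3
C(r) = 28/3 (C(r) = 7 + (⅓)*7 = 7 + 7/3 = 28/3)
C(-2*(-1))*21 = (28/3)*21 = 196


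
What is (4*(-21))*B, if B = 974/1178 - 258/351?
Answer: -177100/22971 ≈ -7.7097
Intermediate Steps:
B = 6325/68913 (B = 974*(1/1178) - 258*1/351 = 487/589 - 86/117 = 6325/68913 ≈ 0.091782)
(4*(-21))*B = (4*(-21))*(6325/68913) = -84*6325/68913 = -177100/22971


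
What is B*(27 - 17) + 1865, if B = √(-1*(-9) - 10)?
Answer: 1865 + 10*I ≈ 1865.0 + 10.0*I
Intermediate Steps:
B = I (B = √(9 - 10) = √(-1) = I ≈ 1.0*I)
B*(27 - 17) + 1865 = I*(27 - 17) + 1865 = I*10 + 1865 = 10*I + 1865 = 1865 + 10*I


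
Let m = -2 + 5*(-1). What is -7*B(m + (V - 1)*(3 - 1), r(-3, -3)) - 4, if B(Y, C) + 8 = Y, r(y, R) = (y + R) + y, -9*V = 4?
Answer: 1091/9 ≈ 121.22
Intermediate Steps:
V = -4/9 (V = -⅑*4 = -4/9 ≈ -0.44444)
r(y, R) = R + 2*y (r(y, R) = (R + y) + y = R + 2*y)
m = -7 (m = -2 - 5 = -7)
B(Y, C) = -8 + Y
-7*B(m + (V - 1)*(3 - 1), r(-3, -3)) - 4 = -7*(-8 + (-7 + (-4/9 - 1)*(3 - 1))) - 4 = -7*(-8 + (-7 - 13/9*2)) - 4 = -7*(-8 + (-7 - 26/9)) - 4 = -7*(-8 - 89/9) - 4 = -7*(-161/9) - 4 = 1127/9 - 4 = 1091/9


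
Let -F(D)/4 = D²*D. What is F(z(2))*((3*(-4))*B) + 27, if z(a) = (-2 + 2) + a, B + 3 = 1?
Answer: -741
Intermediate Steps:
B = -2 (B = -3 + 1 = -2)
z(a) = a (z(a) = 0 + a = a)
F(D) = -4*D³ (F(D) = -4*D²*D = -4*D³)
F(z(2))*((3*(-4))*B) + 27 = (-4*2³)*((3*(-4))*(-2)) + 27 = (-4*8)*(-12*(-2)) + 27 = -32*24 + 27 = -768 + 27 = -741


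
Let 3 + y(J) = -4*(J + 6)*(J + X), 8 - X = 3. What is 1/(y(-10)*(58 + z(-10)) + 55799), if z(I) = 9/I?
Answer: 10/510597 ≈ 1.9585e-5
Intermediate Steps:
X = 5 (X = 8 - 1*3 = 8 - 3 = 5)
y(J) = -3 - 4*(5 + J)*(6 + J) (y(J) = -3 - 4*(J + 6)*(J + 5) = -3 - 4*(6 + J)*(5 + J) = -3 - 4*(5 + J)*(6 + J))
1/(y(-10)*(58 + z(-10)) + 55799) = 1/((-123 - 44*(-10) - 4*(-10)²)*(58 + 9/(-10)) + 55799) = 1/((-123 + 440 - 4*100)*(58 + 9*(-⅒)) + 55799) = 1/((-123 + 440 - 400)*(58 - 9/10) + 55799) = 1/(-83*571/10 + 55799) = 1/(-47393/10 + 55799) = 1/(510597/10) = 10/510597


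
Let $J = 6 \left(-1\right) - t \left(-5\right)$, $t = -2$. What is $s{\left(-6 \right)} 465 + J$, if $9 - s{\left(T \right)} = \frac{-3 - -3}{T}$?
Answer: $4245$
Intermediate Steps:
$J = 60$ ($J = 6 \left(-1\right) \left(-1\right) \left(-2\right) \left(-5\right) = - 6 \cdot 2 \left(-5\right) = \left(-6\right) \left(-10\right) = 60$)
$s{\left(T \right)} = 9$ ($s{\left(T \right)} = 9 - \frac{-3 - -3}{T} = 9 - \frac{-3 + 3}{T} = 9 - \frac{0}{T} = 9 - 0 = 9 + 0 = 9$)
$s{\left(-6 \right)} 465 + J = 9 \cdot 465 + 60 = 4185 + 60 = 4245$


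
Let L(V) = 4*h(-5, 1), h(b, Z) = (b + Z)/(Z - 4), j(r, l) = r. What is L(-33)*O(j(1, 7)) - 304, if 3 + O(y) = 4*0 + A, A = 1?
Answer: -944/3 ≈ -314.67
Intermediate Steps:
h(b, Z) = (Z + b)/(-4 + Z)
L(V) = 16/3 (L(V) = 4*((1 - 5)/(-4 + 1)) = 4*(-4/(-3)) = 4*(-⅓*(-4)) = 4*(4/3) = 16/3)
O(y) = -2 (O(y) = -3 + (4*0 + 1) = -3 + (0 + 1) = -3 + 1 = -2)
L(-33)*O(j(1, 7)) - 304 = (16/3)*(-2) - 304 = -32/3 - 304 = -944/3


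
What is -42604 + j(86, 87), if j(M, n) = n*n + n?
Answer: -34948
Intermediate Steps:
j(M, n) = n + n**2 (j(M, n) = n**2 + n = n + n**2)
-42604 + j(86, 87) = -42604 + 87*(1 + 87) = -42604 + 87*88 = -42604 + 7656 = -34948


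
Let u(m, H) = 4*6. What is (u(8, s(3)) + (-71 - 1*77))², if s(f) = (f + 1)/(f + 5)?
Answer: 15376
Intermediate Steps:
s(f) = (1 + f)/(5 + f)
u(m, H) = 24
(u(8, s(3)) + (-71 - 1*77))² = (24 + (-71 - 1*77))² = (24 + (-71 - 77))² = (24 - 148)² = (-124)² = 15376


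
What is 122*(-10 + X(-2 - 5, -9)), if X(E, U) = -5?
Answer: -1830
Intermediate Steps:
122*(-10 + X(-2 - 5, -9)) = 122*(-10 - 5) = 122*(-15) = -1830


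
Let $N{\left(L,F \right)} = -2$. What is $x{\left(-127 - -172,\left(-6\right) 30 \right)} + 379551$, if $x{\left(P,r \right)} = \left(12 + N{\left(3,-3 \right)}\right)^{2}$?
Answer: $379651$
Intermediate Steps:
$x{\left(P,r \right)} = 100$ ($x{\left(P,r \right)} = \left(12 - 2\right)^{2} = 10^{2} = 100$)
$x{\left(-127 - -172,\left(-6\right) 30 \right)} + 379551 = 100 + 379551 = 379651$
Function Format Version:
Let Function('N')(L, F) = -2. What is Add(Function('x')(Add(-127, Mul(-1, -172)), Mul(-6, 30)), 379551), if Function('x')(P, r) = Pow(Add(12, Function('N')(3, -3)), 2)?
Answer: 379651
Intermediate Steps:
Function('x')(P, r) = 100 (Function('x')(P, r) = Pow(Add(12, -2), 2) = Pow(10, 2) = 100)
Add(Function('x')(Add(-127, Mul(-1, -172)), Mul(-6, 30)), 379551) = Add(100, 379551) = 379651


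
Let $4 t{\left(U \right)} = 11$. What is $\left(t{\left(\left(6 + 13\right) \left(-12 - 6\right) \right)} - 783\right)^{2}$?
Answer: $\frac{9740641}{16} \approx 6.0879 \cdot 10^{5}$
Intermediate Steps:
$t{\left(U \right)} = \frac{11}{4}$ ($t{\left(U \right)} = \frac{1}{4} \cdot 11 = \frac{11}{4}$)
$\left(t{\left(\left(6 + 13\right) \left(-12 - 6\right) \right)} - 783\right)^{2} = \left(\frac{11}{4} - 783\right)^{2} = \left(- \frac{3121}{4}\right)^{2} = \frac{9740641}{16}$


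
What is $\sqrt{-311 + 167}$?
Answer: $12 i \approx 12.0 i$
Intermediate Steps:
$\sqrt{-311 + 167} = \sqrt{-144} = 12 i$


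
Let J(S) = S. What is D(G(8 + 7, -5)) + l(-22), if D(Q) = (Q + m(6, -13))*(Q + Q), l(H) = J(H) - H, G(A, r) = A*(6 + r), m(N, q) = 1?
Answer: 480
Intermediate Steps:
l(H) = 0 (l(H) = H - H = 0)
D(Q) = 2*Q*(1 + Q) (D(Q) = (Q + 1)*(Q + Q) = (1 + Q)*(2*Q) = 2*Q*(1 + Q))
D(G(8 + 7, -5)) + l(-22) = 2*((8 + 7)*(6 - 5))*(1 + (8 + 7)*(6 - 5)) + 0 = 2*(15*1)*(1 + 15*1) + 0 = 2*15*(1 + 15) + 0 = 2*15*16 + 0 = 480 + 0 = 480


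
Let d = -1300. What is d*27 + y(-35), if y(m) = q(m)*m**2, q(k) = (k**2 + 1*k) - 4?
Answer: 1417750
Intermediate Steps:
q(k) = -4 + k + k**2 (q(k) = (k**2 + k) - 4 = (k + k**2) - 4 = -4 + k + k**2)
y(m) = m**2*(-4 + m + m**2) (y(m) = (-4 + m + m**2)*m**2 = m**2*(-4 + m + m**2))
d*27 + y(-35) = -1300*27 + (-35)**2*(-4 - 35 + (-35)**2) = -35100 + 1225*(-4 - 35 + 1225) = -35100 + 1225*1186 = -35100 + 1452850 = 1417750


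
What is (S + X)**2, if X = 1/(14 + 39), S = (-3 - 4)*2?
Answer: 549081/2809 ≈ 195.47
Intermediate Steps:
S = -14 (S = -7*2 = -14)
X = 1/53 ≈ 0.018868
(S + X)**2 = (-14 + 1/53)**2 = (-741/53)**2 = 549081/2809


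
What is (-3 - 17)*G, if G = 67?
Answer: -1340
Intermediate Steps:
(-3 - 17)*G = (-3 - 17)*67 = -20*67 = -1340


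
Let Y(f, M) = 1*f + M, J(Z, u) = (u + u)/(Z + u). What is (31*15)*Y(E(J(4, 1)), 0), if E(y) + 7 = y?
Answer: -3069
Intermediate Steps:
J(Z, u) = 2*u/(Z + u) (J(Z, u) = (2*u)/(Z + u) = 2*u/(Z + u))
E(y) = -7 + y
Y(f, M) = M + f (Y(f, M) = f + M = M + f)
(31*15)*Y(E(J(4, 1)), 0) = (31*15)*(0 + (-7 + 2*1/(4 + 1))) = 465*(0 + (-7 + 2*1/5)) = 465*(0 + (-7 + 2*1*(⅕))) = 465*(0 + (-7 + ⅖)) = 465*(0 - 33/5) = 465*(-33/5) = -3069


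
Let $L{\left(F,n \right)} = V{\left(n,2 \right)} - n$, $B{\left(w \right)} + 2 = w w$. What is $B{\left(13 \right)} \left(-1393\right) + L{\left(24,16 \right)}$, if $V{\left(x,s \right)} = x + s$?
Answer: $-232629$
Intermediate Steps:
$V{\left(x,s \right)} = s + x$
$B{\left(w \right)} = -2 + w^{2}$ ($B{\left(w \right)} = -2 + w w = -2 + w^{2}$)
$L{\left(F,n \right)} = 2$ ($L{\left(F,n \right)} = \left(2 + n\right) - n = 2$)
$B{\left(13 \right)} \left(-1393\right) + L{\left(24,16 \right)} = \left(-2 + 13^{2}\right) \left(-1393\right) + 2 = \left(-2 + 169\right) \left(-1393\right) + 2 = 167 \left(-1393\right) + 2 = -232631 + 2 = -232629$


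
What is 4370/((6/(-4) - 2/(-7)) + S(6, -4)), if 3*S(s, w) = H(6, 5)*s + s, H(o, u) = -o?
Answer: -61180/157 ≈ -389.68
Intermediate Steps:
S(s, w) = -5*s/3 (S(s, w) = ((-1*6)*s + s)/3 = (-6*s + s)/3 = (-5*s)/3 = -5*s/3)
4370/((6/(-4) - 2/(-7)) + S(6, -4)) = 4370/((6/(-4) - 2/(-7)) - 5/3*6) = 4370/((6*(-¼) - 2*(-⅐)) - 10) = 4370/((-3/2 + 2/7) - 10) = 4370/(-17/14 - 10) = 4370/(-157/14) = 4370*(-14/157) = -61180/157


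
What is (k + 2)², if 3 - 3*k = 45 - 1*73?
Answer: 1369/9 ≈ 152.11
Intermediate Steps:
k = 31/3 (k = 1 - (45 - 1*73)/3 = 1 - (45 - 73)/3 = 1 - ⅓*(-28) = 1 + 28/3 = 31/3 ≈ 10.333)
(k + 2)² = (31/3 + 2)² = (37/3)² = 1369/9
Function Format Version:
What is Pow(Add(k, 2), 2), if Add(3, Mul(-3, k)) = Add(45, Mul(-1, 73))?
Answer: Rational(1369, 9) ≈ 152.11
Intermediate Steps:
k = Rational(31, 3) (k = Add(1, Mul(Rational(-1, 3), Add(45, Mul(-1, 73)))) = Add(1, Mul(Rational(-1, 3), Add(45, -73))) = Add(1, Mul(Rational(-1, 3), -28)) = Add(1, Rational(28, 3)) = Rational(31, 3) ≈ 10.333)
Pow(Add(k, 2), 2) = Pow(Add(Rational(31, 3), 2), 2) = Pow(Rational(37, 3), 2) = Rational(1369, 9)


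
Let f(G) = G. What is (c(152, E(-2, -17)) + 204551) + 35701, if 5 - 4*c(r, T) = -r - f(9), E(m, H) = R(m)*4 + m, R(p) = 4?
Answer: 480587/2 ≈ 2.4029e+5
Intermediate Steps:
E(m, H) = 16 + m (E(m, H) = 4*4 + m = 16 + m)
c(r, T) = 7/2 + r/4 (c(r, T) = 5/4 - (-r - 1*9)/4 = 5/4 - (-r - 9)/4 = 5/4 - (-9 - r)/4 = 5/4 + (9/4 + r/4) = 7/2 + r/4)
(c(152, E(-2, -17)) + 204551) + 35701 = ((7/2 + (1/4)*152) + 204551) + 35701 = ((7/2 + 38) + 204551) + 35701 = (83/2 + 204551) + 35701 = 409185/2 + 35701 = 480587/2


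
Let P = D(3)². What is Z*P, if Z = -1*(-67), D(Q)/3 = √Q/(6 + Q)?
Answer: 67/3 ≈ 22.333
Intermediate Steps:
D(Q) = 3*√Q/(6 + Q) (D(Q) = 3*(√Q/(6 + Q)) = 3*√Q/(6 + Q))
Z = 67
P = ⅓ (P = (3*√3/(6 + 3))² = (3*√3/9)² = (3*√3*(⅑))² = (√3/3)² = ⅓ ≈ 0.33333)
Z*P = 67*(⅓) = 67/3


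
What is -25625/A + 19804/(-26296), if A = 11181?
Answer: -223815881/73503894 ≈ -3.0450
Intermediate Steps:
-25625/A + 19804/(-26296) = -25625/11181 + 19804/(-26296) = -25625*1/11181 + 19804*(-1/26296) = -25625/11181 - 4951/6574 = -223815881/73503894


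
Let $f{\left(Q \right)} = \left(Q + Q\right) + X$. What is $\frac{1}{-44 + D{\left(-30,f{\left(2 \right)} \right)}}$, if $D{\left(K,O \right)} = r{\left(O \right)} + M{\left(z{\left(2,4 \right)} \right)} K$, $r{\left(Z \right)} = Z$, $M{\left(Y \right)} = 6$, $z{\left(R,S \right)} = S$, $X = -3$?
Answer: $- \frac{1}{223} \approx -0.0044843$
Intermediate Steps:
$f{\left(Q \right)} = -3 + 2 Q$ ($f{\left(Q \right)} = \left(Q + Q\right) - 3 = 2 Q - 3 = -3 + 2 Q$)
$D{\left(K,O \right)} = O + 6 K$
$\frac{1}{-44 + D{\left(-30,f{\left(2 \right)} \right)}} = \frac{1}{-44 + \left(\left(-3 + 2 \cdot 2\right) + 6 \left(-30\right)\right)} = \frac{1}{-44 + \left(\left(-3 + 4\right) - 180\right)} = \frac{1}{-44 + \left(1 - 180\right)} = \frac{1}{-44 - 179} = \frac{1}{-223} = - \frac{1}{223}$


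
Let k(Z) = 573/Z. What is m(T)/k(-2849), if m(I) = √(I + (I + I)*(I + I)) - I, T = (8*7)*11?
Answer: 1754984/573 - 5698*√379610/573 ≈ -3064.0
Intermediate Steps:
T = 616 (T = 56*11 = 616)
m(I) = √(I + 4*I²) - I (m(I) = √(I + (2*I)*(2*I)) - I = √(I + 4*I²) - I)
m(T)/k(-2849) = (√(616*(1 + 4*616)) - 1*616)/((573/(-2849))) = (√(616*(1 + 2464)) - 616)/((573*(-1/2849))) = (√(616*2465) - 616)/(-573/2849) = (√1518440 - 616)*(-2849/573) = (2*√379610 - 616)*(-2849/573) = (-616 + 2*√379610)*(-2849/573) = 1754984/573 - 5698*√379610/573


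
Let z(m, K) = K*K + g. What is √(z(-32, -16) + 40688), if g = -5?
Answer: √40939 ≈ 202.33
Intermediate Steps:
z(m, K) = -5 + K² (z(m, K) = K*K - 5 = K² - 5 = -5 + K²)
√(z(-32, -16) + 40688) = √((-5 + (-16)²) + 40688) = √((-5 + 256) + 40688) = √(251 + 40688) = √40939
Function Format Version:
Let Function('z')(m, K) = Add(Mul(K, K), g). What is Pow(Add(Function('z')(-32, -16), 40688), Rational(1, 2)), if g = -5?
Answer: Pow(40939, Rational(1, 2)) ≈ 202.33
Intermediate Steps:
Function('z')(m, K) = Add(-5, Pow(K, 2)) (Function('z')(m, K) = Add(Mul(K, K), -5) = Add(Pow(K, 2), -5) = Add(-5, Pow(K, 2)))
Pow(Add(Function('z')(-32, -16), 40688), Rational(1, 2)) = Pow(Add(Add(-5, Pow(-16, 2)), 40688), Rational(1, 2)) = Pow(Add(Add(-5, 256), 40688), Rational(1, 2)) = Pow(Add(251, 40688), Rational(1, 2)) = Pow(40939, Rational(1, 2))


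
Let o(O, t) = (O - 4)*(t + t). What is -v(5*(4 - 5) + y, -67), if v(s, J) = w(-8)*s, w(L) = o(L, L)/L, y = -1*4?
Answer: -216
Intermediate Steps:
o(O, t) = 2*t*(-4 + O) (o(O, t) = (-4 + O)*(2*t) = 2*t*(-4 + O))
y = -4
w(L) = -8 + 2*L (w(L) = (2*L*(-4 + L))/L = -8 + 2*L)
v(s, J) = -24*s (v(s, J) = (-8 + 2*(-8))*s = (-8 - 16)*s = -24*s)
-v(5*(4 - 5) + y, -67) = -(-24)*(5*(4 - 5) - 4) = -(-24)*(5*(-1) - 4) = -(-24)*(-5 - 4) = -(-24)*(-9) = -1*216 = -216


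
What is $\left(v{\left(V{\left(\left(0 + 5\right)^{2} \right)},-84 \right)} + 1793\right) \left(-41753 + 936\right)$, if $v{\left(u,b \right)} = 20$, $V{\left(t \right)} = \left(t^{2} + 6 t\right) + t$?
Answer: $-74001221$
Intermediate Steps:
$V{\left(t \right)} = t^{2} + 7 t$
$\left(v{\left(V{\left(\left(0 + 5\right)^{2} \right)},-84 \right)} + 1793\right) \left(-41753 + 936\right) = \left(20 + 1793\right) \left(-41753 + 936\right) = 1813 \left(-40817\right) = -74001221$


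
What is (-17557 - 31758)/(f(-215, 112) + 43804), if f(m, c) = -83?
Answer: -49315/43721 ≈ -1.1279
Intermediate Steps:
(-17557 - 31758)/(f(-215, 112) + 43804) = (-17557 - 31758)/(-83 + 43804) = -49315/43721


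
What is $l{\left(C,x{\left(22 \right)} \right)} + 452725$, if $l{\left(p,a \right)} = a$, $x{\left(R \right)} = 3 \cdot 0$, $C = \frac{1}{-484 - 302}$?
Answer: $452725$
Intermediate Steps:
$C = - \frac{1}{786}$ ($C = \frac{1}{-786} = - \frac{1}{786} \approx -0.0012723$)
$x{\left(R \right)} = 0$
$l{\left(C,x{\left(22 \right)} \right)} + 452725 = 0 + 452725 = 452725$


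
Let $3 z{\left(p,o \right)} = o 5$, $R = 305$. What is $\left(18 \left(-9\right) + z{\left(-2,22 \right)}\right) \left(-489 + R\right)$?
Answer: $\frac{69184}{3} \approx 23061.0$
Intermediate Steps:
$z{\left(p,o \right)} = \frac{5 o}{3}$ ($z{\left(p,o \right)} = \frac{o 5}{3} = \frac{5 o}{3}$)
$\left(18 \left(-9\right) + z{\left(-2,22 \right)}\right) \left(-489 + R\right) = \left(18 \left(-9\right) + \frac{5}{3} \cdot 22\right) \left(-489 + 305\right) = \left(-162 + \frac{110}{3}\right) \left(-184\right) = \left(- \frac{376}{3}\right) \left(-184\right) = \frac{69184}{3}$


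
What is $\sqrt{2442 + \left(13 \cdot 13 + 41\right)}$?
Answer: $2 \sqrt{663} \approx 51.498$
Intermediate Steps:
$\sqrt{2442 + \left(13 \cdot 13 + 41\right)} = \sqrt{2442 + \left(169 + 41\right)} = \sqrt{2442 + 210} = \sqrt{2652} = 2 \sqrt{663}$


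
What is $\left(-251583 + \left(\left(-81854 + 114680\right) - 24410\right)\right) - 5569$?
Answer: $-248736$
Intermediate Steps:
$\left(-251583 + \left(\left(-81854 + 114680\right) - 24410\right)\right) - 5569 = \left(-251583 + \left(32826 - 24410\right)\right) - 5569 = \left(-251583 + 8416\right) - 5569 = -243167 - 5569 = -248736$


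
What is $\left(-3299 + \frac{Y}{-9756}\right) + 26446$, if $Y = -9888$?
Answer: $\frac{18819335}{813} \approx 23148.0$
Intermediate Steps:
$\left(-3299 + \frac{Y}{-9756}\right) + 26446 = \left(-3299 - \frac{9888}{-9756}\right) + 26446 = \left(-3299 - - \frac{824}{813}\right) + 26446 = \left(-3299 + \frac{824}{813}\right) + 26446 = - \frac{2681263}{813} + 26446 = \frac{18819335}{813}$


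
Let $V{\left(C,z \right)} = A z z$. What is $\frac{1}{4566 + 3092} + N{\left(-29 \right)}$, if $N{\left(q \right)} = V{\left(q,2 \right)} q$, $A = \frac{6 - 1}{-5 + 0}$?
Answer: $\frac{888329}{7658} \approx 116.0$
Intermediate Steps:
$A = -1$ ($A = \frac{5}{-5} = 5 \left(- \frac{1}{5}\right) = -1$)
$V{\left(C,z \right)} = - z^{2}$ ($V{\left(C,z \right)} = - z z = - z^{2}$)
$N{\left(q \right)} = - 4 q$ ($N{\left(q \right)} = - 2^{2} q = \left(-1\right) 4 q = - 4 q$)
$\frac{1}{4566 + 3092} + N{\left(-29 \right)} = \frac{1}{4566 + 3092} - -116 = \frac{1}{7658} + 116 = \frac{888329}{7658}$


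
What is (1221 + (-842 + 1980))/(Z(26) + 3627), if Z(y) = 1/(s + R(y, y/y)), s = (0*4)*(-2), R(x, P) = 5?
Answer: 11795/18136 ≈ 0.65036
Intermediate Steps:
s = 0 (s = 0*(-2) = 0)
Z(y) = ⅕ (Z(y) = 1/(0 + 5) = 1/5 = ⅕)
(1221 + (-842 + 1980))/(Z(26) + 3627) = (1221 + (-842 + 1980))/(⅕ + 3627) = (1221 + 1138)/(18136/5) = 2359*(5/18136) = 11795/18136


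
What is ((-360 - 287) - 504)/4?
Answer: -1151/4 ≈ -287.75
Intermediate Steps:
((-360 - 287) - 504)/4 = (-647 - 504)*(¼) = -1151*¼ = -1151/4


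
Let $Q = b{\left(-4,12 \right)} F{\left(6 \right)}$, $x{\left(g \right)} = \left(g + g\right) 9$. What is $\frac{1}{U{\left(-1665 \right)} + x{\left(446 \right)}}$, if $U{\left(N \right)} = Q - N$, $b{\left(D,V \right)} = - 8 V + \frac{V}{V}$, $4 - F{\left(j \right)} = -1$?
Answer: $\frac{1}{9218} \approx 0.00010848$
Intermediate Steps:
$F{\left(j \right)} = 5$ ($F{\left(j \right)} = 4 - -1 = 4 + 1 = 5$)
$b{\left(D,V \right)} = 1 - 8 V$ ($b{\left(D,V \right)} = - 8 V + 1 = 1 - 8 V$)
$x{\left(g \right)} = 18 g$ ($x{\left(g \right)} = 2 g 9 = 18 g$)
$Q = -475$ ($Q = \left(1 - 96\right) 5 = \left(-95\right) 5 = -475$)
$U{\left(N \right)} = -475 - N$
$\frac{1}{U{\left(-1665 \right)} + x{\left(446 \right)}} = \frac{1}{\left(-475 - -1665\right) + 18 \cdot 446} = \frac{1}{\left(-475 + 1665\right) + 8028} = \frac{1}{1190 + 8028} = \frac{1}{9218}$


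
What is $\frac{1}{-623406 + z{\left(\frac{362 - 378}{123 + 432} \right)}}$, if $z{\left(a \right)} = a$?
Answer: $- \frac{555}{345990346} \approx -1.6041 \cdot 10^{-6}$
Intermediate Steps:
$\frac{1}{-623406 + z{\left(\frac{362 - 378}{123 + 432} \right)}} = \frac{1}{-623406 + \frac{362 - 378}{123 + 432}} = \frac{1}{-623406 - \frac{16}{555}} = \frac{1}{- \frac{345990346}{555}} = - \frac{555}{345990346}$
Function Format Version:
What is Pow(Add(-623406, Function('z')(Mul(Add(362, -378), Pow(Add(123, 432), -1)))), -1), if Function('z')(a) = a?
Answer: Rational(-555, 345990346) ≈ -1.6041e-6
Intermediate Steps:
Pow(Add(-623406, Function('z')(Mul(Add(362, -378), Pow(Add(123, 432), -1)))), -1) = Pow(Add(-623406, Mul(Add(362, -378), Pow(Add(123, 432), -1))), -1) = Pow(Add(-623406, Mul(-16, Pow(555, -1))), -1) = Pow(Add(-623406, Mul(-16, Rational(1, 555))), -1) = Pow(Add(-623406, Rational(-16, 555)), -1) = Pow(Rational(-345990346, 555), -1) = Rational(-555, 345990346)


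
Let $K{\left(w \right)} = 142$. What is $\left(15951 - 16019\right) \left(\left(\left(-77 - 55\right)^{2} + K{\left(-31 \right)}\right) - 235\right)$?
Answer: $-1178508$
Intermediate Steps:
$\left(15951 - 16019\right) \left(\left(\left(-77 - 55\right)^{2} + K{\left(-31 \right)}\right) - 235\right) = \left(15951 - 16019\right) \left(\left(\left(-77 - 55\right)^{2} + 142\right) - 235\right) = - 68 \left(\left(\left(-132\right)^{2} + 142\right) - 235\right) = - 68 \left(\left(17424 + 142\right) - 235\right) = - 68 \left(17566 - 235\right) = \left(-68\right) 17331 = -1178508$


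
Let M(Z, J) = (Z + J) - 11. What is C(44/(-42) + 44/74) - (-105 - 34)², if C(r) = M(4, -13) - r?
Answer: -15027605/777 ≈ -19341.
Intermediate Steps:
M(Z, J) = -11 + J + Z (M(Z, J) = (J + Z) - 11 = -11 + J + Z)
C(r) = -20 - r (C(r) = (-11 - 13 + 4) - r = -20 - r)
C(44/(-42) + 44/74) - (-105 - 34)² = (-20 - (44/(-42) + 44/74)) - (-105 - 34)² = (-20 - (44*(-1/42) + 44*(1/74))) - 1*(-139)² = (-20 - (-22/21 + 22/37)) - 1*19321 = (-20 - 1*(-352/777)) - 19321 = (-20 + 352/777) - 19321 = -15188/777 - 19321 = -15027605/777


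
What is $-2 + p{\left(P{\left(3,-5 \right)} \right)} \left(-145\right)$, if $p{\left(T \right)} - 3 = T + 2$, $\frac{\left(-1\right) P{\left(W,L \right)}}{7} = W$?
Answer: $2318$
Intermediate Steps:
$P{\left(W,L \right)} = - 7 W$
$p{\left(T \right)} = 5 + T$ ($p{\left(T \right)} = 3 + \left(T + 2\right) = 3 + \left(2 + T\right) = 5 + T$)
$-2 + p{\left(P{\left(3,-5 \right)} \right)} \left(-145\right) = -2 + \left(5 - 21\right) \left(-145\right) = -2 - -2320 = -2 + 2320 = 2318$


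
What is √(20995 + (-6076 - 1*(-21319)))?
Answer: √36238 ≈ 190.36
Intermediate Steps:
√(20995 + (-6076 - 1*(-21319))) = √(20995 + (-6076 + 21319)) = √(20995 + 15243) = √36238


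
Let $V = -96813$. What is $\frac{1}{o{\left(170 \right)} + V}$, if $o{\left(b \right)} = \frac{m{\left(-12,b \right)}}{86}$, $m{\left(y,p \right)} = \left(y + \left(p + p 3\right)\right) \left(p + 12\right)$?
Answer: $- \frac{43}{4102171} \approx -1.0482 \cdot 10^{-5}$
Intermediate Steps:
$m{\left(y,p \right)} = \left(12 + p\right) \left(y + 4 p\right)$ ($m{\left(y,p \right)} = \left(y + \left(p + 3 p\right)\right) \left(12 + p\right) = \left(y + 4 p\right) \left(12 + p\right) = \left(12 + p\right) \left(y + 4 p\right)$)
$o{\left(b \right)} = - \frac{72}{43} + \frac{2 b^{2}}{43} + \frac{18 b}{43}$ ($o{\left(b \right)} = \frac{4 b^{2} + 12 \left(-12\right) + 48 b + b \left(-12\right)}{86} = \left(4 b^{2} - 144 + 48 b - 12 b\right) \frac{1}{86} = \left(-144 + 4 b^{2} + 36 b\right) \frac{1}{86} = - \frac{72}{43} + \frac{2 b^{2}}{43} + \frac{18 b}{43}$)
$\frac{1}{o{\left(170 \right)} + V} = \frac{1}{\left(- \frac{72}{43} + \frac{2 \cdot 170^{2}}{43} + \frac{18}{43} \cdot 170\right) - 96813} = \frac{1}{\left(- \frac{72}{43} + \frac{2}{43} \cdot 28900 + \frac{3060}{43}\right) - 96813} = \frac{1}{\left(- \frac{72}{43} + \frac{57800}{43} + \frac{3060}{43}\right) - 96813} = \frac{1}{\frac{60788}{43} - 96813} = \frac{1}{- \frac{4102171}{43}} = - \frac{43}{4102171}$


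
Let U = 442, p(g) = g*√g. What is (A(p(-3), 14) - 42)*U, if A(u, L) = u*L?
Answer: -18564 - 18564*I*√3 ≈ -18564.0 - 32154.0*I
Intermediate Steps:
p(g) = g^(3/2)
A(u, L) = L*u
(A(p(-3), 14) - 42)*U = (14*(-3)^(3/2) - 42)*442 = (14*(-3*I*√3) - 42)*442 = (-42*I*√3 - 42)*442 = (-42 - 42*I*√3)*442 = -18564 - 18564*I*√3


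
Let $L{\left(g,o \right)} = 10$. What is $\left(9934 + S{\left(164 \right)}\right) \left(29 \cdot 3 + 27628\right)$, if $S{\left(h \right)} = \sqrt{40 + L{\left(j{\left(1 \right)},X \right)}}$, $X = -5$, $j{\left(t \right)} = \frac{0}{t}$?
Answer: $275320810 + 138575 \sqrt{2} \approx 2.7552 \cdot 10^{8}$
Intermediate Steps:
$j{\left(t \right)} = 0$
$S{\left(h \right)} = 5 \sqrt{2}$ ($S{\left(h \right)} = \sqrt{40 + 10} = \sqrt{50} = 5 \sqrt{2}$)
$\left(9934 + S{\left(164 \right)}\right) \left(29 \cdot 3 + 27628\right) = \left(9934 + 5 \sqrt{2}\right) \left(29 \cdot 3 + 27628\right) = \left(9934 + 5 \sqrt{2}\right) \left(87 + 27628\right) = \left(9934 + 5 \sqrt{2}\right) 27715 = 275320810 + 138575 \sqrt{2}$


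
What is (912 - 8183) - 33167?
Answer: -40438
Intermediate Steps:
(912 - 8183) - 33167 = -7271 - 33167 = -40438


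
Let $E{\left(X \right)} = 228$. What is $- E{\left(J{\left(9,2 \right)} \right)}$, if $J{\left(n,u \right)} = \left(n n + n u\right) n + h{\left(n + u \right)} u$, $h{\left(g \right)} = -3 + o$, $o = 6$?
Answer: $-228$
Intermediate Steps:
$h{\left(g \right)} = 3$ ($h{\left(g \right)} = -3 + 6 = 3$)
$J{\left(n,u \right)} = 3 u + n \left(n^{2} + n u\right)$ ($J{\left(n,u \right)} = \left(n n + n u\right) n + 3 u = \left(n^{2} + n u\right) n + 3 u = n \left(n^{2} + n u\right) + 3 u = 3 u + n \left(n^{2} + n u\right)$)
$- E{\left(J{\left(9,2 \right)} \right)} = \left(-1\right) 228 = -228$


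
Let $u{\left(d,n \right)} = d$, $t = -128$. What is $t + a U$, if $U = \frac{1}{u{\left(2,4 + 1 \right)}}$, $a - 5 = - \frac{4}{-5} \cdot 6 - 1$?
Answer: $- \frac{618}{5} \approx -123.6$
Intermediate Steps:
$a = \frac{44}{5}$ ($a = 5 - \left(1 - - \frac{4}{-5} \cdot 6\right) = 5 - \left(1 - \left(-4\right) \left(- \frac{1}{5}\right) 6\right) = 5 + \left(\frac{4}{5} \cdot 6 - 1\right) = 5 + \left(\frac{24}{5} - 1\right) = 5 + \frac{19}{5} = \frac{44}{5} \approx 8.8$)
$U = \frac{1}{2} \approx 0.5$
$t + a U = -128 + \frac{44}{5} \cdot \frac{1}{2} = -128 + \frac{22}{5} = - \frac{618}{5}$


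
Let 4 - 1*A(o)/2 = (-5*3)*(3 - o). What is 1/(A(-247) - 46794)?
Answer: -1/39286 ≈ -2.5454e-5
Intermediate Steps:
A(o) = 98 - 30*o (A(o) = 8 - 2*(-5*3)*(3 - o) = 8 - (-30)*(3 - o) = 8 - 2*(-45 + 15*o) = 8 + (90 - 30*o) = 98 - 30*o)
1/(A(-247) - 46794) = 1/((98 - 30*(-247)) - 46794) = 1/((98 + 7410) - 46794) = 1/(7508 - 46794) = 1/(-39286) = -1/39286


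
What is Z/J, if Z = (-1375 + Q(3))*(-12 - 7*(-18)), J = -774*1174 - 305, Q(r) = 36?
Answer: 152646/908981 ≈ 0.16793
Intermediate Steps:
J = -908981 (J = -908676 - 305 = -908981)
Z = -152646 (Z = (-1375 + 36)*(-12 - 7*(-18)) = -1339*(-12 + 126) = -1339*114 = -152646)
Z/J = -152646/(-908981) = -152646*(-1/908981) = 152646/908981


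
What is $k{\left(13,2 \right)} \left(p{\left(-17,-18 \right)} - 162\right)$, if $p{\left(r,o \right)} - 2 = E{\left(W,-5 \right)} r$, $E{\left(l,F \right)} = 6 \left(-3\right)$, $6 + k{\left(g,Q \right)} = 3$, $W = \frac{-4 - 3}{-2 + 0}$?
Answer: $-438$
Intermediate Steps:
$W = \frac{7}{2}$ ($W = - \frac{7}{-2} = \left(-7\right) \left(- \frac{1}{2}\right) = \frac{7}{2} \approx 3.5$)
$k{\left(g,Q \right)} = -3$ ($k{\left(g,Q \right)} = -6 + 3 = -3$)
$E{\left(l,F \right)} = -18$
$p{\left(r,o \right)} = 2 - 18 r$
$k{\left(13,2 \right)} \left(p{\left(-17,-18 \right)} - 162\right) = - 3 \left(\left(2 - -306\right) - 162\right) = - 3 \left(\left(2 + 306\right) - 162\right) = - 3 \left(308 - 162\right) = \left(-3\right) 146 = -438$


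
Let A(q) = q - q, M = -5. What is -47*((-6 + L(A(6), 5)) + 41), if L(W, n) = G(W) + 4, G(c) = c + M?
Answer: -1598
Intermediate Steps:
G(c) = -5 + c (G(c) = c - 5 = -5 + c)
A(q) = 0
L(W, n) = -1 + W (L(W, n) = (-5 + W) + 4 = -1 + W)
-47*((-6 + L(A(6), 5)) + 41) = -47*((-6 + (-1 + 0)) + 41) = -47*((-6 - 1) + 41) = -47*(-7 + 41) = -47*34 = -1598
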